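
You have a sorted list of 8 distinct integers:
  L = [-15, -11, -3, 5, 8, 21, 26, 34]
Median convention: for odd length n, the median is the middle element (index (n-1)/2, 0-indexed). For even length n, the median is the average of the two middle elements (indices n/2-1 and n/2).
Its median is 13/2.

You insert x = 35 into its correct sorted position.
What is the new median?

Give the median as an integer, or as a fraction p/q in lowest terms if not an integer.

Old list (sorted, length 8): [-15, -11, -3, 5, 8, 21, 26, 34]
Old median = 13/2
Insert x = 35
Old length even (8). Middle pair: indices 3,4 = 5,8.
New length odd (9). New median = single middle element.
x = 35: 8 elements are < x, 0 elements are > x.
New sorted list: [-15, -11, -3, 5, 8, 21, 26, 34, 35]
New median = 8

Answer: 8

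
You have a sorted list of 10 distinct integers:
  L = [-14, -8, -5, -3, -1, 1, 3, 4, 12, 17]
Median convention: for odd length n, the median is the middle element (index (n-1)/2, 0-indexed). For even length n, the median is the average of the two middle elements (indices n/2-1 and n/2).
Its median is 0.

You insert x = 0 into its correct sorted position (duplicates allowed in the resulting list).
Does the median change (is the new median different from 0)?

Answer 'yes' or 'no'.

Answer: no

Derivation:
Old median = 0
Insert x = 0
New median = 0
Changed? no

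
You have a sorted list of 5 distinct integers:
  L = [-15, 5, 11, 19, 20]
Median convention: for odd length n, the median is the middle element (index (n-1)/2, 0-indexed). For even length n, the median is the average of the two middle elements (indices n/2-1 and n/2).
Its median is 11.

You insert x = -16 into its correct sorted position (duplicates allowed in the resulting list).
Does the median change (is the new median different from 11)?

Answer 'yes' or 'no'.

Answer: yes

Derivation:
Old median = 11
Insert x = -16
New median = 8
Changed? yes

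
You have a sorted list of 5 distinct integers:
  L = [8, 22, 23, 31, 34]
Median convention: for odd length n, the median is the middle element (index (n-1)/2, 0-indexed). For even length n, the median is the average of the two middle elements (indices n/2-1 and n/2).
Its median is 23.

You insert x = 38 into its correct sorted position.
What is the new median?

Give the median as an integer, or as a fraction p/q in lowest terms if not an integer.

Old list (sorted, length 5): [8, 22, 23, 31, 34]
Old median = 23
Insert x = 38
Old length odd (5). Middle was index 2 = 23.
New length even (6). New median = avg of two middle elements.
x = 38: 5 elements are < x, 0 elements are > x.
New sorted list: [8, 22, 23, 31, 34, 38]
New median = 27

Answer: 27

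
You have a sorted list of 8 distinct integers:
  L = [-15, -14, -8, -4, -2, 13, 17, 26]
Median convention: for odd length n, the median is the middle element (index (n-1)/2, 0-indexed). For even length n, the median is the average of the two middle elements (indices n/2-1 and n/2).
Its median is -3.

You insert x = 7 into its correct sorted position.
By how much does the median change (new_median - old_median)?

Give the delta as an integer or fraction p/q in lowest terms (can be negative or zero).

Answer: 1

Derivation:
Old median = -3
After inserting x = 7: new sorted = [-15, -14, -8, -4, -2, 7, 13, 17, 26]
New median = -2
Delta = -2 - -3 = 1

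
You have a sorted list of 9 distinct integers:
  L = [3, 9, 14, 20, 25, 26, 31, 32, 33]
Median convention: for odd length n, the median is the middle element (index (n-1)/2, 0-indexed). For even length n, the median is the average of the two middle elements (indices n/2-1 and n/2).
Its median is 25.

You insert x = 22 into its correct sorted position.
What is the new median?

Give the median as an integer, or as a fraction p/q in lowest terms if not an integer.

Answer: 47/2

Derivation:
Old list (sorted, length 9): [3, 9, 14, 20, 25, 26, 31, 32, 33]
Old median = 25
Insert x = 22
Old length odd (9). Middle was index 4 = 25.
New length even (10). New median = avg of two middle elements.
x = 22: 4 elements are < x, 5 elements are > x.
New sorted list: [3, 9, 14, 20, 22, 25, 26, 31, 32, 33]
New median = 47/2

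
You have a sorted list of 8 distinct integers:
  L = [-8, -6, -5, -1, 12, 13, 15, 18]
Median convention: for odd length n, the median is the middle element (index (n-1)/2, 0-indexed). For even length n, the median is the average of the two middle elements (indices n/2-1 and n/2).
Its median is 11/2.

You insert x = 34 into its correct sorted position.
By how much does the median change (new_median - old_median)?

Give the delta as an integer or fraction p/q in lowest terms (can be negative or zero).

Old median = 11/2
After inserting x = 34: new sorted = [-8, -6, -5, -1, 12, 13, 15, 18, 34]
New median = 12
Delta = 12 - 11/2 = 13/2

Answer: 13/2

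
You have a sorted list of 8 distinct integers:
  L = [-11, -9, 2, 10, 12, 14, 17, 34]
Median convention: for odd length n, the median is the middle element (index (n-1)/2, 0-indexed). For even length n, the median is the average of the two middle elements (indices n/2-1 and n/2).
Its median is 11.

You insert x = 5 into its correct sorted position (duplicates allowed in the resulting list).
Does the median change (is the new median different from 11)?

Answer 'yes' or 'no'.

Old median = 11
Insert x = 5
New median = 10
Changed? yes

Answer: yes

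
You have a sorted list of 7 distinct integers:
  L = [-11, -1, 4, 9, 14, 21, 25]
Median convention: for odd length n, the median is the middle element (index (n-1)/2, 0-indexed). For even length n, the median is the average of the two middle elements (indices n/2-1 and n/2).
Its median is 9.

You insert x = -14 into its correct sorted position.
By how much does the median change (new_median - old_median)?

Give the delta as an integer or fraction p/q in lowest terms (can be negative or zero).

Old median = 9
After inserting x = -14: new sorted = [-14, -11, -1, 4, 9, 14, 21, 25]
New median = 13/2
Delta = 13/2 - 9 = -5/2

Answer: -5/2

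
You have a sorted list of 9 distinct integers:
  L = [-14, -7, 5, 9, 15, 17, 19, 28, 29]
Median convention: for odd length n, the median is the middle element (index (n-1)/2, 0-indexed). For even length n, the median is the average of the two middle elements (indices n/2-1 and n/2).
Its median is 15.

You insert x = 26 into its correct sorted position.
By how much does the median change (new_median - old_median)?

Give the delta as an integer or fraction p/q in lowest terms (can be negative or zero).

Answer: 1

Derivation:
Old median = 15
After inserting x = 26: new sorted = [-14, -7, 5, 9, 15, 17, 19, 26, 28, 29]
New median = 16
Delta = 16 - 15 = 1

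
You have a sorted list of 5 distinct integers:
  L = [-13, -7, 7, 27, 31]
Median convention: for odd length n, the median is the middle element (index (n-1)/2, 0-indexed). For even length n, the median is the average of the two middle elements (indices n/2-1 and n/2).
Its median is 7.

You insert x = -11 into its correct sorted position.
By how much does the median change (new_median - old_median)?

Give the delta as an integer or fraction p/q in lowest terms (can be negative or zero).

Old median = 7
After inserting x = -11: new sorted = [-13, -11, -7, 7, 27, 31]
New median = 0
Delta = 0 - 7 = -7

Answer: -7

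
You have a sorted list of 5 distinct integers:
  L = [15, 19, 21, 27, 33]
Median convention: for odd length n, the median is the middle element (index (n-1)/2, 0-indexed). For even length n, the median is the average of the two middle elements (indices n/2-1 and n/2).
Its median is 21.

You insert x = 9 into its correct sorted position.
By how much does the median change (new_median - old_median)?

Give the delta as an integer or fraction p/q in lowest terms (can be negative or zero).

Answer: -1

Derivation:
Old median = 21
After inserting x = 9: new sorted = [9, 15, 19, 21, 27, 33]
New median = 20
Delta = 20 - 21 = -1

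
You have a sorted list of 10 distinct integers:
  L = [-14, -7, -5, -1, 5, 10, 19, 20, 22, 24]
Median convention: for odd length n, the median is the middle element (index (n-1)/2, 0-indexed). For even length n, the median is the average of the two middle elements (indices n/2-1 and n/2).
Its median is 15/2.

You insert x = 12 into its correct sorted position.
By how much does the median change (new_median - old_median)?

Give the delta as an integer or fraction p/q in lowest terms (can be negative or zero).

Old median = 15/2
After inserting x = 12: new sorted = [-14, -7, -5, -1, 5, 10, 12, 19, 20, 22, 24]
New median = 10
Delta = 10 - 15/2 = 5/2

Answer: 5/2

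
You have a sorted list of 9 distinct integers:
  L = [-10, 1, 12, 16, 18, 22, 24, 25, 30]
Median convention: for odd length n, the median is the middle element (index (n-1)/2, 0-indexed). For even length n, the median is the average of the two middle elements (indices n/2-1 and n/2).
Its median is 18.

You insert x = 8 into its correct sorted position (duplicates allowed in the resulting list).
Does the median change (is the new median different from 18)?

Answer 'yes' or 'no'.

Old median = 18
Insert x = 8
New median = 17
Changed? yes

Answer: yes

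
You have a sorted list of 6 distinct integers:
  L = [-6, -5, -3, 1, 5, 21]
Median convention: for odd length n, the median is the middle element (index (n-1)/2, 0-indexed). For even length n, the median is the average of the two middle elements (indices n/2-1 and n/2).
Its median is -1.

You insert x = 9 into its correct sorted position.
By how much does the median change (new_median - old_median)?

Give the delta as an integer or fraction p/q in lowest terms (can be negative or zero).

Old median = -1
After inserting x = 9: new sorted = [-6, -5, -3, 1, 5, 9, 21]
New median = 1
Delta = 1 - -1 = 2

Answer: 2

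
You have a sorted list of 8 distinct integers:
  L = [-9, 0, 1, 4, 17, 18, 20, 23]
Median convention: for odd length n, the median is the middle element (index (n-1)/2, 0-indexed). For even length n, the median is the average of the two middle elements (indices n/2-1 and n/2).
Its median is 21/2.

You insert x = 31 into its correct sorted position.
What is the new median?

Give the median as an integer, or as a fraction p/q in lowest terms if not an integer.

Answer: 17

Derivation:
Old list (sorted, length 8): [-9, 0, 1, 4, 17, 18, 20, 23]
Old median = 21/2
Insert x = 31
Old length even (8). Middle pair: indices 3,4 = 4,17.
New length odd (9). New median = single middle element.
x = 31: 8 elements are < x, 0 elements are > x.
New sorted list: [-9, 0, 1, 4, 17, 18, 20, 23, 31]
New median = 17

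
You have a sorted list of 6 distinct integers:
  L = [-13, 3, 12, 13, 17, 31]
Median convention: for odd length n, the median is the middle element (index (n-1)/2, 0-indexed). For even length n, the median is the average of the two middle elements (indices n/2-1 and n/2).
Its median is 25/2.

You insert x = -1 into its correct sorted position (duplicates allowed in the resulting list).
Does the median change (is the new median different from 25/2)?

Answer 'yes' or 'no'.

Answer: yes

Derivation:
Old median = 25/2
Insert x = -1
New median = 12
Changed? yes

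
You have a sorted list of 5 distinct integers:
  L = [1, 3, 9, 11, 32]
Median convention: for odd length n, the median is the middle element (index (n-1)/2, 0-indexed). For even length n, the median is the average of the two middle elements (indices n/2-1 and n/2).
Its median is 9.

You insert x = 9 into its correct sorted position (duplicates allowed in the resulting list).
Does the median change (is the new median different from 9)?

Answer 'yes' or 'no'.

Answer: no

Derivation:
Old median = 9
Insert x = 9
New median = 9
Changed? no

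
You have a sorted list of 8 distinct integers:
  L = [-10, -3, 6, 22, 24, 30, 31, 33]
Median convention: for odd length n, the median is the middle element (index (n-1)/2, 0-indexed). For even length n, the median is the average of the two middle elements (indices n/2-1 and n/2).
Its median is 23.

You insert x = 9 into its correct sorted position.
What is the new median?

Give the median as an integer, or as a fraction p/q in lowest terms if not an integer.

Old list (sorted, length 8): [-10, -3, 6, 22, 24, 30, 31, 33]
Old median = 23
Insert x = 9
Old length even (8). Middle pair: indices 3,4 = 22,24.
New length odd (9). New median = single middle element.
x = 9: 3 elements are < x, 5 elements are > x.
New sorted list: [-10, -3, 6, 9, 22, 24, 30, 31, 33]
New median = 22

Answer: 22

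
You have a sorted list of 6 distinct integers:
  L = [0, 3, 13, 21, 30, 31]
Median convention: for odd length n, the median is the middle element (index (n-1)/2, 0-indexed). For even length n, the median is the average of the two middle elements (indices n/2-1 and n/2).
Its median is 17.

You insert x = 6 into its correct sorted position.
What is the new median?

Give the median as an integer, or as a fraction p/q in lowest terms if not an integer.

Old list (sorted, length 6): [0, 3, 13, 21, 30, 31]
Old median = 17
Insert x = 6
Old length even (6). Middle pair: indices 2,3 = 13,21.
New length odd (7). New median = single middle element.
x = 6: 2 elements are < x, 4 elements are > x.
New sorted list: [0, 3, 6, 13, 21, 30, 31]
New median = 13

Answer: 13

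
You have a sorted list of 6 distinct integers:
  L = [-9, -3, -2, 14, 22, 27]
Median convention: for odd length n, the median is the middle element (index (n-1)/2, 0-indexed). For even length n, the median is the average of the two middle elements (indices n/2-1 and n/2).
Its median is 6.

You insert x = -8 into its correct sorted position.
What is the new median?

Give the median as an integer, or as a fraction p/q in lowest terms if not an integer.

Answer: -2

Derivation:
Old list (sorted, length 6): [-9, -3, -2, 14, 22, 27]
Old median = 6
Insert x = -8
Old length even (6). Middle pair: indices 2,3 = -2,14.
New length odd (7). New median = single middle element.
x = -8: 1 elements are < x, 5 elements are > x.
New sorted list: [-9, -8, -3, -2, 14, 22, 27]
New median = -2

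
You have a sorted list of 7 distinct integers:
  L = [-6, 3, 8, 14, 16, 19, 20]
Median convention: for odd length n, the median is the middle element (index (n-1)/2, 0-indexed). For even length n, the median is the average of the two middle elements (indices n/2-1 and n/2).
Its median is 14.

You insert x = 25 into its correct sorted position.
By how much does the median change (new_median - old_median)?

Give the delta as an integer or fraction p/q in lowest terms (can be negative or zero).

Old median = 14
After inserting x = 25: new sorted = [-6, 3, 8, 14, 16, 19, 20, 25]
New median = 15
Delta = 15 - 14 = 1

Answer: 1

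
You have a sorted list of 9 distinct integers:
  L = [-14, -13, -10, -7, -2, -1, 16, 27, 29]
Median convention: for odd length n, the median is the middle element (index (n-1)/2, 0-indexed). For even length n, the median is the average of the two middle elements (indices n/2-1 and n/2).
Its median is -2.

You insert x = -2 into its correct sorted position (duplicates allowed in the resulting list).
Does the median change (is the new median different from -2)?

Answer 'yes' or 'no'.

Old median = -2
Insert x = -2
New median = -2
Changed? no

Answer: no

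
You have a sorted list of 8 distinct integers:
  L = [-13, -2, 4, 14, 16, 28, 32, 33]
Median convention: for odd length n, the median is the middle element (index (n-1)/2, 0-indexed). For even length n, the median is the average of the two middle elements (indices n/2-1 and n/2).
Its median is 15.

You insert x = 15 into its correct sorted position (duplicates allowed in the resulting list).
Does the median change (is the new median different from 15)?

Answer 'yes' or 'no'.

Old median = 15
Insert x = 15
New median = 15
Changed? no

Answer: no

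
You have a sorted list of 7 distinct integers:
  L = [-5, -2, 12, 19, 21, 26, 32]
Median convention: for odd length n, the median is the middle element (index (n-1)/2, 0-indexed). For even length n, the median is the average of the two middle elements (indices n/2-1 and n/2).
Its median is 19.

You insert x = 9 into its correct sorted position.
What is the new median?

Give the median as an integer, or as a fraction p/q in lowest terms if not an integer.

Answer: 31/2

Derivation:
Old list (sorted, length 7): [-5, -2, 12, 19, 21, 26, 32]
Old median = 19
Insert x = 9
Old length odd (7). Middle was index 3 = 19.
New length even (8). New median = avg of two middle elements.
x = 9: 2 elements are < x, 5 elements are > x.
New sorted list: [-5, -2, 9, 12, 19, 21, 26, 32]
New median = 31/2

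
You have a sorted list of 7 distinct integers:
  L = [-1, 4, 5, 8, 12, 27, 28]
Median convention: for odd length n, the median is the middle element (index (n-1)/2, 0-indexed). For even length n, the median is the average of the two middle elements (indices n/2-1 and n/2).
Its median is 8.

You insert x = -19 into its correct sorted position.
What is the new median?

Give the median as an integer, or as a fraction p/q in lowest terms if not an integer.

Answer: 13/2

Derivation:
Old list (sorted, length 7): [-1, 4, 5, 8, 12, 27, 28]
Old median = 8
Insert x = -19
Old length odd (7). Middle was index 3 = 8.
New length even (8). New median = avg of two middle elements.
x = -19: 0 elements are < x, 7 elements are > x.
New sorted list: [-19, -1, 4, 5, 8, 12, 27, 28]
New median = 13/2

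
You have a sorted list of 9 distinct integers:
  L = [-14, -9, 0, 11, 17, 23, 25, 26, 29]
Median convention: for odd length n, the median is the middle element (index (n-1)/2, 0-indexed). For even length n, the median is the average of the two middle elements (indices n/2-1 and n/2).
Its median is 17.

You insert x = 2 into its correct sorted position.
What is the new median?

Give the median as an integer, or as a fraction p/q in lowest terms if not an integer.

Answer: 14

Derivation:
Old list (sorted, length 9): [-14, -9, 0, 11, 17, 23, 25, 26, 29]
Old median = 17
Insert x = 2
Old length odd (9). Middle was index 4 = 17.
New length even (10). New median = avg of two middle elements.
x = 2: 3 elements are < x, 6 elements are > x.
New sorted list: [-14, -9, 0, 2, 11, 17, 23, 25, 26, 29]
New median = 14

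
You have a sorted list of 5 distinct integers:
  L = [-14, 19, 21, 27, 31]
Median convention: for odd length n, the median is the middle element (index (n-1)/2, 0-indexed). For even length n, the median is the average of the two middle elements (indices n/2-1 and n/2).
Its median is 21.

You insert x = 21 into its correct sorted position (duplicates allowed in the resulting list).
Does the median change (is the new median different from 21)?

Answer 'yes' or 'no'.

Old median = 21
Insert x = 21
New median = 21
Changed? no

Answer: no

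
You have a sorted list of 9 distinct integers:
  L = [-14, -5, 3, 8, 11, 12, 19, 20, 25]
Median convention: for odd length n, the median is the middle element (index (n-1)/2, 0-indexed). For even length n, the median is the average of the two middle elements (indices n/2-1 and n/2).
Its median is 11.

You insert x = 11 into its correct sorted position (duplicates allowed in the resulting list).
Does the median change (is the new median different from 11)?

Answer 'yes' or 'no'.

Old median = 11
Insert x = 11
New median = 11
Changed? no

Answer: no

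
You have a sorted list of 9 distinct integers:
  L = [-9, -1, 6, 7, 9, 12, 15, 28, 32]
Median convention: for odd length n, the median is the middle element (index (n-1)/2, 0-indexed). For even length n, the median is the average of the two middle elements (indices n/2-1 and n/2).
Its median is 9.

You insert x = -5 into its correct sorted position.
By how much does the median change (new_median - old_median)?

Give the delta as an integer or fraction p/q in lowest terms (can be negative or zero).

Old median = 9
After inserting x = -5: new sorted = [-9, -5, -1, 6, 7, 9, 12, 15, 28, 32]
New median = 8
Delta = 8 - 9 = -1

Answer: -1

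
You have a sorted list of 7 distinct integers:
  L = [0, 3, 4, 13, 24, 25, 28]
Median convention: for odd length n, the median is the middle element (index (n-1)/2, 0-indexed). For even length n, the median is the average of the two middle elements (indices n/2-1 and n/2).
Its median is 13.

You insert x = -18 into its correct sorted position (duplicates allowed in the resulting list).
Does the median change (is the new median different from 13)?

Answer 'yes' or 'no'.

Answer: yes

Derivation:
Old median = 13
Insert x = -18
New median = 17/2
Changed? yes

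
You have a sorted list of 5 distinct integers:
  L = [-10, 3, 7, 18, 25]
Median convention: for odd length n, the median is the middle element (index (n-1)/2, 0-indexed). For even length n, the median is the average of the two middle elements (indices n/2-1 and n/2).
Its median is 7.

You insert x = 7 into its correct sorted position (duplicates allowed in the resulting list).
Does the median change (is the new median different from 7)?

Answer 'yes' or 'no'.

Answer: no

Derivation:
Old median = 7
Insert x = 7
New median = 7
Changed? no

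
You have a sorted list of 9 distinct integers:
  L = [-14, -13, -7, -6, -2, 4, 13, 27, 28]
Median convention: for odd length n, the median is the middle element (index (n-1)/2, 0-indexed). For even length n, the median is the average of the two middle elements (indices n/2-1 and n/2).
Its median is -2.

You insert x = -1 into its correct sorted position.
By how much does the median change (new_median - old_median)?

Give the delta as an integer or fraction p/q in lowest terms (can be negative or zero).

Answer: 1/2

Derivation:
Old median = -2
After inserting x = -1: new sorted = [-14, -13, -7, -6, -2, -1, 4, 13, 27, 28]
New median = -3/2
Delta = -3/2 - -2 = 1/2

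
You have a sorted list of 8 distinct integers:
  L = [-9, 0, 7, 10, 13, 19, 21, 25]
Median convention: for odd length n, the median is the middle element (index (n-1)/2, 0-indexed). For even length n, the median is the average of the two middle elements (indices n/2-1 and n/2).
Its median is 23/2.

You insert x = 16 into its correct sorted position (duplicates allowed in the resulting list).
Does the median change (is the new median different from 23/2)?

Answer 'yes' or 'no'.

Old median = 23/2
Insert x = 16
New median = 13
Changed? yes

Answer: yes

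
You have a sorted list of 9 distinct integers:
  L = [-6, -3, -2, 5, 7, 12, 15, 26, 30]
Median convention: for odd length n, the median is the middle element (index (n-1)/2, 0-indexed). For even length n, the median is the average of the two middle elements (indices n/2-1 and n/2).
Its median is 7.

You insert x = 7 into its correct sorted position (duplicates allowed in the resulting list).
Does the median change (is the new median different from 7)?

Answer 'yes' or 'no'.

Old median = 7
Insert x = 7
New median = 7
Changed? no

Answer: no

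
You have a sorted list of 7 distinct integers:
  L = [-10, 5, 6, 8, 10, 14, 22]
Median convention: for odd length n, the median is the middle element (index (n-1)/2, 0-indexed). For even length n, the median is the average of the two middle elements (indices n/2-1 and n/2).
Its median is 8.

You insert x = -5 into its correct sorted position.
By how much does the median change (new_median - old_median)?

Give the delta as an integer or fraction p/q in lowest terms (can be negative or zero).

Old median = 8
After inserting x = -5: new sorted = [-10, -5, 5, 6, 8, 10, 14, 22]
New median = 7
Delta = 7 - 8 = -1

Answer: -1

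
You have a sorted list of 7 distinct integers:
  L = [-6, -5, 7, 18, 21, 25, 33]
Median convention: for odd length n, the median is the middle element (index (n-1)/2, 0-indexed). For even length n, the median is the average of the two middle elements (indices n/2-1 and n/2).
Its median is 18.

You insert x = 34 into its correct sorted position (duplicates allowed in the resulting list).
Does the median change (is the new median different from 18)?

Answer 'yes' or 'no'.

Old median = 18
Insert x = 34
New median = 39/2
Changed? yes

Answer: yes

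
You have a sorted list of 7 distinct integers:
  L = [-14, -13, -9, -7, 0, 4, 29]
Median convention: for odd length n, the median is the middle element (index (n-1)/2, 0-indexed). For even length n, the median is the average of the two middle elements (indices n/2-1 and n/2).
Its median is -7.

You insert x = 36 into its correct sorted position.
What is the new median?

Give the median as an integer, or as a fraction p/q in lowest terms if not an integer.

Answer: -7/2

Derivation:
Old list (sorted, length 7): [-14, -13, -9, -7, 0, 4, 29]
Old median = -7
Insert x = 36
Old length odd (7). Middle was index 3 = -7.
New length even (8). New median = avg of two middle elements.
x = 36: 7 elements are < x, 0 elements are > x.
New sorted list: [-14, -13, -9, -7, 0, 4, 29, 36]
New median = -7/2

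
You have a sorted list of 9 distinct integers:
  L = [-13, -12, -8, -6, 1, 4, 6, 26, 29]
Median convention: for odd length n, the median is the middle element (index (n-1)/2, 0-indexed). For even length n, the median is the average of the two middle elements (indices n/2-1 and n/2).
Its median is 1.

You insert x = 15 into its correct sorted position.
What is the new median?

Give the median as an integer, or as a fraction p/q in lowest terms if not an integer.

Answer: 5/2

Derivation:
Old list (sorted, length 9): [-13, -12, -8, -6, 1, 4, 6, 26, 29]
Old median = 1
Insert x = 15
Old length odd (9). Middle was index 4 = 1.
New length even (10). New median = avg of two middle elements.
x = 15: 7 elements are < x, 2 elements are > x.
New sorted list: [-13, -12, -8, -6, 1, 4, 6, 15, 26, 29]
New median = 5/2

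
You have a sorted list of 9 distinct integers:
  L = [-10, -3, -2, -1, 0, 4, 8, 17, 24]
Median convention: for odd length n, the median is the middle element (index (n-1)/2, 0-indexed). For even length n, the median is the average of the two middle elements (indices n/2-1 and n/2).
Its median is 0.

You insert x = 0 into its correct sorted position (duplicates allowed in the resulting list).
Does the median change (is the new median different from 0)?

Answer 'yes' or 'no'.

Old median = 0
Insert x = 0
New median = 0
Changed? no

Answer: no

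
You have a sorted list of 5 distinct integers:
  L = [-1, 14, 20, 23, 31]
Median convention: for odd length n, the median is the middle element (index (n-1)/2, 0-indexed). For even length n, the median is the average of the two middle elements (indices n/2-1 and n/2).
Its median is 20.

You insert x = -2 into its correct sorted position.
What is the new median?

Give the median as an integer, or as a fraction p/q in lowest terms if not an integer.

Old list (sorted, length 5): [-1, 14, 20, 23, 31]
Old median = 20
Insert x = -2
Old length odd (5). Middle was index 2 = 20.
New length even (6). New median = avg of two middle elements.
x = -2: 0 elements are < x, 5 elements are > x.
New sorted list: [-2, -1, 14, 20, 23, 31]
New median = 17

Answer: 17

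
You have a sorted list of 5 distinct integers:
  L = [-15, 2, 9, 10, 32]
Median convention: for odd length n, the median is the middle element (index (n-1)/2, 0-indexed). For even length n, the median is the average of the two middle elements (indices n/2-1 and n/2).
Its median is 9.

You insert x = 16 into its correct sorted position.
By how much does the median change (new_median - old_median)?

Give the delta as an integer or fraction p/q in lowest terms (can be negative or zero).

Answer: 1/2

Derivation:
Old median = 9
After inserting x = 16: new sorted = [-15, 2, 9, 10, 16, 32]
New median = 19/2
Delta = 19/2 - 9 = 1/2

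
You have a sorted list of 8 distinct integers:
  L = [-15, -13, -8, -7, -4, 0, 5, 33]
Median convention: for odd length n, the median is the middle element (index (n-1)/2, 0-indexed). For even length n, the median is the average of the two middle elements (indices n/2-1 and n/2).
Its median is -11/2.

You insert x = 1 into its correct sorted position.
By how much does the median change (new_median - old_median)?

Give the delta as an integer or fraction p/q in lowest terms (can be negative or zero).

Old median = -11/2
After inserting x = 1: new sorted = [-15, -13, -8, -7, -4, 0, 1, 5, 33]
New median = -4
Delta = -4 - -11/2 = 3/2

Answer: 3/2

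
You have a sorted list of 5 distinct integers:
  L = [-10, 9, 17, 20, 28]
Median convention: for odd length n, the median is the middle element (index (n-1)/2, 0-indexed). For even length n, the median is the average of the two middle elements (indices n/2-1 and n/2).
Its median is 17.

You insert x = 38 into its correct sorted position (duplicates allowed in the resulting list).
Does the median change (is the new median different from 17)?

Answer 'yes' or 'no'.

Answer: yes

Derivation:
Old median = 17
Insert x = 38
New median = 37/2
Changed? yes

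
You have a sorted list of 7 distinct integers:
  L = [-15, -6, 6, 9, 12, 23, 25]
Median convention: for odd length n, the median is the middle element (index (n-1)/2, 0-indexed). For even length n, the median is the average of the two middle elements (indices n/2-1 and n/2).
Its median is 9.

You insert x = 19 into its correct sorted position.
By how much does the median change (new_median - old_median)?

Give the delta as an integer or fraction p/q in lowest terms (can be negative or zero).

Answer: 3/2

Derivation:
Old median = 9
After inserting x = 19: new sorted = [-15, -6, 6, 9, 12, 19, 23, 25]
New median = 21/2
Delta = 21/2 - 9 = 3/2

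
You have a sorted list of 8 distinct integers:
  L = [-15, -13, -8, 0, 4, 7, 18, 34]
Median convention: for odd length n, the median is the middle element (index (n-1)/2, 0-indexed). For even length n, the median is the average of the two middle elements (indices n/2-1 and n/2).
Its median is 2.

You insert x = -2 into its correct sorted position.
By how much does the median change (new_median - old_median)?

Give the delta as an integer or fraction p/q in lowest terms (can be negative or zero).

Answer: -2

Derivation:
Old median = 2
After inserting x = -2: new sorted = [-15, -13, -8, -2, 0, 4, 7, 18, 34]
New median = 0
Delta = 0 - 2 = -2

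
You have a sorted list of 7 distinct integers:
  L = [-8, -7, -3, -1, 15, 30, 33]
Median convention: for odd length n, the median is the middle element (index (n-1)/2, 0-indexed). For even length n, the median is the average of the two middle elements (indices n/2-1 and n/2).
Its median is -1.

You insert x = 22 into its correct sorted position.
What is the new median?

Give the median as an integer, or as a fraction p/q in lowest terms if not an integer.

Old list (sorted, length 7): [-8, -7, -3, -1, 15, 30, 33]
Old median = -1
Insert x = 22
Old length odd (7). Middle was index 3 = -1.
New length even (8). New median = avg of two middle elements.
x = 22: 5 elements are < x, 2 elements are > x.
New sorted list: [-8, -7, -3, -1, 15, 22, 30, 33]
New median = 7

Answer: 7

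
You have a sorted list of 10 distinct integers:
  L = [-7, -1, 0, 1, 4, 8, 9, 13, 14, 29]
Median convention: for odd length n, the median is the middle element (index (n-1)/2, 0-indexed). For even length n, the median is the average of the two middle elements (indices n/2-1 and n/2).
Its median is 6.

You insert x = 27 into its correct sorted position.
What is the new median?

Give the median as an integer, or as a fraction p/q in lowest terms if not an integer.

Old list (sorted, length 10): [-7, -1, 0, 1, 4, 8, 9, 13, 14, 29]
Old median = 6
Insert x = 27
Old length even (10). Middle pair: indices 4,5 = 4,8.
New length odd (11). New median = single middle element.
x = 27: 9 elements are < x, 1 elements are > x.
New sorted list: [-7, -1, 0, 1, 4, 8, 9, 13, 14, 27, 29]
New median = 8

Answer: 8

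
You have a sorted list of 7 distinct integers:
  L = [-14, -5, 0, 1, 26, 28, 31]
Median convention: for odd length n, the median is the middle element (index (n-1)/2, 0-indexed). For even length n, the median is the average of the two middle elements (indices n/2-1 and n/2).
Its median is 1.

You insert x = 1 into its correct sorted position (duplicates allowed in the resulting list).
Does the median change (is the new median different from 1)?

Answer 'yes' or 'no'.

Answer: no

Derivation:
Old median = 1
Insert x = 1
New median = 1
Changed? no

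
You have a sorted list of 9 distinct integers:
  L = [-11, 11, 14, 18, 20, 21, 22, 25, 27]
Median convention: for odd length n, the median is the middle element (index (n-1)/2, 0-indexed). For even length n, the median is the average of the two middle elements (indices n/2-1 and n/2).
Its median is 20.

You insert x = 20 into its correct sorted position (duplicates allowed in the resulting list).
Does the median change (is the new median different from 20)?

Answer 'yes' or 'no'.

Old median = 20
Insert x = 20
New median = 20
Changed? no

Answer: no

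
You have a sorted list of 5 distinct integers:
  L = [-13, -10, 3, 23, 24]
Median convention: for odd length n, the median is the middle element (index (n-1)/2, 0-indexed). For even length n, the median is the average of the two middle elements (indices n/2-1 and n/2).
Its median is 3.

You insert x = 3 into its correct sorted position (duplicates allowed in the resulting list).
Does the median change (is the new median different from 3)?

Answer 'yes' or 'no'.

Old median = 3
Insert x = 3
New median = 3
Changed? no

Answer: no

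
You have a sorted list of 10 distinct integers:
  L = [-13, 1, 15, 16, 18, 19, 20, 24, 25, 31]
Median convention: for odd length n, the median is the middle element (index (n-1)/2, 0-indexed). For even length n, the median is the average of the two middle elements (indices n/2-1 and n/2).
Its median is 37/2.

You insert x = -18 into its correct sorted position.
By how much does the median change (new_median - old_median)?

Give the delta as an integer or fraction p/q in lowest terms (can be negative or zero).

Old median = 37/2
After inserting x = -18: new sorted = [-18, -13, 1, 15, 16, 18, 19, 20, 24, 25, 31]
New median = 18
Delta = 18 - 37/2 = -1/2

Answer: -1/2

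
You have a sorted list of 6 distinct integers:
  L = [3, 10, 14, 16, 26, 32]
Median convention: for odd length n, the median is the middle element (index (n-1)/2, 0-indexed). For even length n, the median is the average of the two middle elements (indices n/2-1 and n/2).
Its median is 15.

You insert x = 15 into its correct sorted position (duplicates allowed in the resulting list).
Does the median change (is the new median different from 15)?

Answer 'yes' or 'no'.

Answer: no

Derivation:
Old median = 15
Insert x = 15
New median = 15
Changed? no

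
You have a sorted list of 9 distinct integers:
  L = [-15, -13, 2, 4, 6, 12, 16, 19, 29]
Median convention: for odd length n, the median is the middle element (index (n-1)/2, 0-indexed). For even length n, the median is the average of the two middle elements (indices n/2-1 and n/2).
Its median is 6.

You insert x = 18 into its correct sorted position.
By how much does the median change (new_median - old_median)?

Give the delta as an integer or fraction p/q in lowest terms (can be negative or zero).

Answer: 3

Derivation:
Old median = 6
After inserting x = 18: new sorted = [-15, -13, 2, 4, 6, 12, 16, 18, 19, 29]
New median = 9
Delta = 9 - 6 = 3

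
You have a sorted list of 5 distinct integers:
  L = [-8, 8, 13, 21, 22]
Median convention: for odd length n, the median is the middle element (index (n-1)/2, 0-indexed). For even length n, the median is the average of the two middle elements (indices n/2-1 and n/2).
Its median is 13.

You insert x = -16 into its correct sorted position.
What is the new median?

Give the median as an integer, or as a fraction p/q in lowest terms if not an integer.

Answer: 21/2

Derivation:
Old list (sorted, length 5): [-8, 8, 13, 21, 22]
Old median = 13
Insert x = -16
Old length odd (5). Middle was index 2 = 13.
New length even (6). New median = avg of two middle elements.
x = -16: 0 elements are < x, 5 elements are > x.
New sorted list: [-16, -8, 8, 13, 21, 22]
New median = 21/2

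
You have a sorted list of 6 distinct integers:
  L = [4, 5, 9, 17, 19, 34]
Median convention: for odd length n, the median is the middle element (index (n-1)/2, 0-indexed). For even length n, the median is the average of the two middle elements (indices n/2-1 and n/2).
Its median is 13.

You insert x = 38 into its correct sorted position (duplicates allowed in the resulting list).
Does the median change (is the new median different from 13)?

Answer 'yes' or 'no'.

Answer: yes

Derivation:
Old median = 13
Insert x = 38
New median = 17
Changed? yes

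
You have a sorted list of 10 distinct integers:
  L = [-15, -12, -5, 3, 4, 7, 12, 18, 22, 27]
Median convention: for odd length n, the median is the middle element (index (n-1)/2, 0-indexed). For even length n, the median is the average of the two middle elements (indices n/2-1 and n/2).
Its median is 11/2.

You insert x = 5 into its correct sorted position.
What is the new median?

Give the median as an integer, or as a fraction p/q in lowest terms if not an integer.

Old list (sorted, length 10): [-15, -12, -5, 3, 4, 7, 12, 18, 22, 27]
Old median = 11/2
Insert x = 5
Old length even (10). Middle pair: indices 4,5 = 4,7.
New length odd (11). New median = single middle element.
x = 5: 5 elements are < x, 5 elements are > x.
New sorted list: [-15, -12, -5, 3, 4, 5, 7, 12, 18, 22, 27]
New median = 5

Answer: 5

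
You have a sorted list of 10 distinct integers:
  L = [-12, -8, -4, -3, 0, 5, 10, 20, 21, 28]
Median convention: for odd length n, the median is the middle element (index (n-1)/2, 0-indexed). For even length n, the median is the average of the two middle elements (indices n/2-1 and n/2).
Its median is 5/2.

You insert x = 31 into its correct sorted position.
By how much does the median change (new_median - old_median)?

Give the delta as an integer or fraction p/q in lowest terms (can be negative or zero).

Old median = 5/2
After inserting x = 31: new sorted = [-12, -8, -4, -3, 0, 5, 10, 20, 21, 28, 31]
New median = 5
Delta = 5 - 5/2 = 5/2

Answer: 5/2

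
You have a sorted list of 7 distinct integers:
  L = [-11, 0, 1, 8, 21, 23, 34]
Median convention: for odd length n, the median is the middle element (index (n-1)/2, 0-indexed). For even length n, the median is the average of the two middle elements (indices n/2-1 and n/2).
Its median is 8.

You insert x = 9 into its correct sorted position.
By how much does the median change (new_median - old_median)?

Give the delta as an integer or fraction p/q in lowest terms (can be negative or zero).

Old median = 8
After inserting x = 9: new sorted = [-11, 0, 1, 8, 9, 21, 23, 34]
New median = 17/2
Delta = 17/2 - 8 = 1/2

Answer: 1/2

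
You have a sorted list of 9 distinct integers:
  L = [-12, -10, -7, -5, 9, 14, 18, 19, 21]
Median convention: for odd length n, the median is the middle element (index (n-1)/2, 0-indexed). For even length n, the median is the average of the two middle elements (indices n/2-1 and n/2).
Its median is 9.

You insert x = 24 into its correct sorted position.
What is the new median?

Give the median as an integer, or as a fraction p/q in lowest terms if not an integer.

Answer: 23/2

Derivation:
Old list (sorted, length 9): [-12, -10, -7, -5, 9, 14, 18, 19, 21]
Old median = 9
Insert x = 24
Old length odd (9). Middle was index 4 = 9.
New length even (10). New median = avg of two middle elements.
x = 24: 9 elements are < x, 0 elements are > x.
New sorted list: [-12, -10, -7, -5, 9, 14, 18, 19, 21, 24]
New median = 23/2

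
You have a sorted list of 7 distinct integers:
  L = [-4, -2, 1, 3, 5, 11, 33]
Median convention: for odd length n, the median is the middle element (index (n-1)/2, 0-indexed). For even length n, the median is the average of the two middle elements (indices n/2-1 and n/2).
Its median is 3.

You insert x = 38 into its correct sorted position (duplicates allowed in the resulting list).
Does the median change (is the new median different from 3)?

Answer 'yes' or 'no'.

Old median = 3
Insert x = 38
New median = 4
Changed? yes

Answer: yes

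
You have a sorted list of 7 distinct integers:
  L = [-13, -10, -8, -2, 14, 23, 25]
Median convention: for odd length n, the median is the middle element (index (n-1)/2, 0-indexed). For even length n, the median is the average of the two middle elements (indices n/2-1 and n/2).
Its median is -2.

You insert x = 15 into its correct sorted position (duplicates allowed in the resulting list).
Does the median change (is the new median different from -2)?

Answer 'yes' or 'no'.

Answer: yes

Derivation:
Old median = -2
Insert x = 15
New median = 6
Changed? yes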